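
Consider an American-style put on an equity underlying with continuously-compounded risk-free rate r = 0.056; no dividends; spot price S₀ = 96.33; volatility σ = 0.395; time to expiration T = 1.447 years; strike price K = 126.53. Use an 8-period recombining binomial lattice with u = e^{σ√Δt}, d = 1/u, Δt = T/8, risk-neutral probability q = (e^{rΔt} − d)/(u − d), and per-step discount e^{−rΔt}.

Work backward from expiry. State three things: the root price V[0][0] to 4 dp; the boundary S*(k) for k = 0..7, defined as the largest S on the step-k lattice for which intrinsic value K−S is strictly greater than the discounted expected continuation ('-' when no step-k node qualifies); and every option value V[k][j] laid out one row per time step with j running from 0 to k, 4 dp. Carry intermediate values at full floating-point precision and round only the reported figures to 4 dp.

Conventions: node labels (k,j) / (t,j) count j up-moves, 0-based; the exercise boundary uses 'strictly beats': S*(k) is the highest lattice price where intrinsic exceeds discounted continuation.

price = 34.5106
boundary = - - 68.8409 81.4337 68.8409 81.4337 68.8409 81.4337
tree:
34.5106
45.3652 23.8534
57.6891 33.3945 14.3508
68.3346 45.0963 21.8262 6.8152
77.3339 57.6891 32.0598 11.5555 1.9889
84.9415 68.3346 45.0963 19.0648 3.9261 0.0000
91.3727 77.3339 57.6891 30.2396 7.7501 0.0000 0.0000
96.8094 84.9415 68.3346 45.0963 15.2988 0.0000 0.0000 0.0000
101.4053 91.3727 77.3339 57.6891 30.2000 0.0000 0.0000 0.0000 0.0000

params: Δt=0.18088 u=1.18293 d=0.84536 q=0.48826 e^(-rΔt)=0.98992
t_8 payoffs: 101.4053 91.3727 77.3339 57.6891 30.2000 0.0000 0.0000 0.0000 0.0000
t_7: node(7,0) S=29.7206 payoff=96.8094 vs cont=95.5342 → 96.8094 [stop]  node(7,1) S=41.5885 payoff=84.9415 vs cont=83.6663 → 84.9415 [stop]  node(7,2) S=58.1954 payoff=68.3346 vs cont=67.0594 → 68.3346 [stop]  node(7,3) S=81.4337 payoff=45.0963 vs cont=43.8212 → 45.0963 [stop]  node(7,4) S=113.9513 payoff=12.5787 vs cont=15.2988 → 15.2988 [wait]  node(7,5) S=159.4536 payoff=0.0000 vs cont=0.0000 → 0.0000 [wait]  node(7,6) S=223.1257 payoff=0.0000 vs cont=0.0000 → 0.0000 [wait]  node(7,7) S=312.2230 payoff=0.0000 vs cont=0.0000 → 0.0000 [wait]  ⇒ S*(7)=81.4337
t_6: node(6,0) S=35.1573 payoff=91.3727 vs cont=90.0975 → 91.3727 [stop]  node(6,1) S=49.1961 payoff=77.3339 vs cont=76.0587 → 77.3339 [stop]  node(6,2) S=68.8409 payoff=57.6891 vs cont=56.4140 → 57.6891 [stop]  node(6,3) S=96.3300 payoff=30.2000 vs cont=30.2396 → 30.2396 [wait]  node(6,4) S=134.7959 payoff=0.0000 vs cont=7.7501 → 7.7501 [wait]  node(6,5) S=188.6219 payoff=0.0000 vs cont=0.0000 → 0.0000 [wait]  node(6,6) S=263.9413 payoff=0.0000 vs cont=0.0000 → 0.0000 [wait]  ⇒ S*(6)=68.8409
t_5: node(5,0) S=41.5885 payoff=84.9415 vs cont=83.6663 → 84.9415 [stop]  node(5,1) S=58.1954 payoff=68.3346 vs cont=67.0594 → 68.3346 [stop]  node(5,2) S=81.4337 payoff=45.0963 vs cont=43.8403 → 45.0963 [stop]  node(5,3) S=113.9513 payoff=12.5787 vs cont=19.0648 → 19.0648 [wait]  node(5,4) S=159.4536 payoff=0.0000 vs cont=3.9261 → 3.9261 [wait]  node(5,5) S=223.1257 payoff=0.0000 vs cont=0.0000 → 0.0000 [wait]  ⇒ S*(5)=81.4337
t_4: node(4,0) S=49.1961 payoff=77.3339 vs cont=76.0587 → 77.3339 [stop]  node(4,1) S=68.8409 payoff=57.6891 vs cont=56.4140 → 57.6891 [stop]  node(4,2) S=96.3300 payoff=30.2000 vs cont=32.0598 → 32.0598 [wait]  node(4,3) S=134.7959 payoff=0.0000 vs cont=11.5555 → 11.5555 [wait]  node(4,4) S=188.6219 payoff=0.0000 vs cont=1.9889 → 1.9889 [wait]  ⇒ S*(4)=68.8409
t_3: node(3,0) S=58.1954 payoff=68.3346 vs cont=67.0594 → 68.3346 [stop]  node(3,1) S=81.4337 payoff=45.0963 vs cont=44.7201 → 45.0963 [stop]  node(3,2) S=113.9513 payoff=12.5787 vs cont=21.8262 → 21.8262 [wait]  node(3,3) S=159.4536 payoff=0.0000 vs cont=6.8152 → 6.8152 [wait]  ⇒ S*(3)=81.4337
t_2: node(2,0) S=68.8409 payoff=57.6891 vs cont=56.4140 → 57.6891 [stop]  node(2,1) S=96.3300 payoff=30.2000 vs cont=33.3945 → 33.3945 [wait]  node(2,2) S=134.7959 payoff=0.0000 vs cont=14.3508 → 14.3508 [wait]  ⇒ S*(2)=68.8409
t_1: node(1,0) S=81.4337 payoff=45.0963 vs cont=45.3652 → 45.3652 [wait]  node(1,1) S=113.9513 payoff=12.5787 vs cont=23.8534 → 23.8534 [wait]  ⇒ S*(1)=-
t_0: node(0,0) S=96.3300 payoff=30.2000 vs cont=34.5106 → 34.5106 [wait]  ⇒ S*(0)=-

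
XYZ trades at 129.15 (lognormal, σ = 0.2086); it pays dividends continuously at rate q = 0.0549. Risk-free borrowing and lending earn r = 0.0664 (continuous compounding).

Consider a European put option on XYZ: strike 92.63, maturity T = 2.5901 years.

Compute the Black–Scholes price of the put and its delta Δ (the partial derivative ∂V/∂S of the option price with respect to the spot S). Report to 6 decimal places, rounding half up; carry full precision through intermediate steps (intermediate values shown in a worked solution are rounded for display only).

price = 2.225005
Δ = -0.092188

σ√T = 0.2086·√2.5901 = 0.335716
d₁ = (ln(S/K) + (r−q+σ²/2)T) / (σ√T) = (ln(129.15/92.63) + (0.0664−0.0549+0.2086²/2)·2.5901) / 0.335716 = (0.332361 + 0.086139) / 0.335716 = 1.246589
d₂ = d₁ − σ√T = 1.246589 − 0.335716 = 0.910873
e^{−rT} = 0.841994
e^{−qT} = 0.867451
N(−d₁) = 0.106274,  N(−d₂) = 0.181181
Put price V = K·e^{−rT}·N(−d₂) − S·e^{−qT}·N(−d₁) = 14.131031 − 11.906026 = 2.225005
Δ = −e^{−qT}·N(−d₁) = -0.092188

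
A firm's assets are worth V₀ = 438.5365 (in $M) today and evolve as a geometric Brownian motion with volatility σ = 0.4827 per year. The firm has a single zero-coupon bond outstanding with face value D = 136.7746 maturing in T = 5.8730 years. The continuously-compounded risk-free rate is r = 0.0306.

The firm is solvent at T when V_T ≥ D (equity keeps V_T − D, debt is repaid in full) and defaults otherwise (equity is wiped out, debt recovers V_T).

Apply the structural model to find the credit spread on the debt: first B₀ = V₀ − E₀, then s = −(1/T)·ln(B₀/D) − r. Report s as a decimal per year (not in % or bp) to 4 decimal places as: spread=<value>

Work the structural quantities from V₀ = 438.5365 against face 136.7746:
d₁ = [ln(V₀/D) + (r + σ²/2)T] / (σ√T)
   = [ln(438.5365/136.7746) + (0.0306 + 0.5·0.4827²)·5.8730] / (0.4827·√5.8730)
   = [1.165109 + 0.863916] / 1.169788 = 1.734523
d₂ = d₁ − σ√T = 1.734523 − 1.169788 = 0.564735
N(d₁) = 0.958587,  N(d₂) = 0.713873,  e^(−rT) = 0.835509
E₀ = V₀·N(d₁) − D·e^(−rT)·N(d₂)
   = 438.5365·0.958587 − 136.7746·0.835509·0.713873 = 338.796679
B₀ = V₀ − E₀ = 438.5365 − 338.796679 = 99.739821
spread = −(1/T)·ln(B₀/D) − r = −(1/5.8730)·ln(99.739821/136.7746) − 0.0306 = 0.02316627

spread=0.0232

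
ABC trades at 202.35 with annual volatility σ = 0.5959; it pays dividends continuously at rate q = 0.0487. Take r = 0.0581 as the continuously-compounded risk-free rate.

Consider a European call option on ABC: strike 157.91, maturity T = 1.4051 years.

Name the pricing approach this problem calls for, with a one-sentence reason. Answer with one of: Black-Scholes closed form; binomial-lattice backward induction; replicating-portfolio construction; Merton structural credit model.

framework: Black-Scholes closed form

Key observation: everything needed for the exact continuous-time valuation of the European call on ABC (strike 157.91) is given, and no feature rules the closed form out.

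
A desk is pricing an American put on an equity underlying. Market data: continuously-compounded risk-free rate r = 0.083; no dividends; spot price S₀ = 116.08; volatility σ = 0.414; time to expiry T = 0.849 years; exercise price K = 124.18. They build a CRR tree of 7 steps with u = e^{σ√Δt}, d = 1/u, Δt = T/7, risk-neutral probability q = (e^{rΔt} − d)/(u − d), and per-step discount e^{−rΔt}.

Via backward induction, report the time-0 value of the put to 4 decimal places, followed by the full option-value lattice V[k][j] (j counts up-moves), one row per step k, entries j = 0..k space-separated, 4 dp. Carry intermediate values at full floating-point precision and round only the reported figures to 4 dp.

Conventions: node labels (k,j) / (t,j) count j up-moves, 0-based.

price = 18.7935
tree:
18.7935
26.9151 11.0197
37.1790 17.1551 5.0828
48.8605 25.8029 8.8199 1.4335
58.9735 37.1790 14.9036 2.8902 0.0000
67.7286 48.8605 24.2442 5.8271 0.0000 0.0000
75.3083 58.9735 37.1790 11.7482 0.0000 0.0000 0.0000
81.8702 67.7286 48.8605 23.6858 0.0000 0.0000 0.0000 0.0000

Δt=0.12129, u=1.15509, d=0.86573, q=0.49898, disc=e^(-rΔt)=0.98998
k=7 terminal: V=max(K-S,0) → 81.8702 67.7286 48.8605 23.6858 0.0000 0.0000 0.0000 0.0000
k=6: j=0 S=48.8717 intr=75.3083 cont=74.0644 V=75.3083[EX]; j=1 S=65.2065 intr=58.9735 cont=57.7297 V=58.9735[EX]; j=2 S=87.0010 intr=37.1790 cont=35.9352 V=37.1790[EX]; j=3 S=116.0800 intr=8.1000 cont=11.7482 V=11.7482[hold]; j=4 S=154.8783 intr=0.0000 cont=0.0000 V=0.0000[hold]; j=5 S=206.6445 intr=0.0000 cont=0.0000 V=0.0000[hold]; j=6 S=275.7128 intr=0.0000 cont=0.0000 V=0.0000[hold]
k=5: j=0 S=56.4514 intr=67.7286 cont=66.4848 V=67.7286[EX]; j=1 S=75.3195 intr=48.8605 cont=47.6167 V=48.8605[EX]; j=2 S=100.4942 intr=23.6858 cont=24.2442 V=24.2442[hold]; j=3 S=134.0831 intr=0.0000 cont=5.8271 V=5.8271[hold]; j=4 S=178.8987 intr=0.0000 cont=0.0000 V=0.0000[hold]; j=5 S=238.6934 intr=0.0000 cont=0.0000 V=0.0000[hold]
k=4: j=0 S=65.2065 intr=58.9735 cont=57.7297 V=58.9735[EX]; j=1 S=87.0010 intr=37.1790 cont=36.2110 V=37.1790[EX]; j=2 S=116.0800 intr=8.1000 cont=14.9036 V=14.9036[hold]; j=3 S=154.8783 intr=0.0000 cont=2.8902 V=2.8902[hold]; j=4 S=206.6445 intr=0.0000 cont=0.0000 V=0.0000[hold]
k=3: j=0 S=75.3195 intr=48.8605 cont=47.6167 V=48.8605[EX]; j=1 S=100.4942 intr=23.6858 cont=25.8029 V=25.8029[hold]; j=2 S=134.0831 intr=0.0000 cont=8.8199 V=8.8199[hold]; j=3 S=178.8987 intr=0.0000 cont=1.4335 V=1.4335[hold]
k=2: j=0 S=87.0010 intr=37.1790 cont=36.9810 V=37.1790[EX]; j=1 S=116.0800 intr=8.1000 cont=17.1551 V=17.1551[hold]; j=2 S=154.8783 intr=0.0000 cont=5.0828 V=5.0828[hold]
k=1: j=0 S=100.4942 intr=23.6858 cont=26.9151 V=26.9151[hold]; j=1 S=134.0831 intr=0.0000 cont=11.0197 V=11.0197[hold]
k=0: j=0 S=116.0800 intr=8.1000 cont=18.7935 V=18.7935[hold]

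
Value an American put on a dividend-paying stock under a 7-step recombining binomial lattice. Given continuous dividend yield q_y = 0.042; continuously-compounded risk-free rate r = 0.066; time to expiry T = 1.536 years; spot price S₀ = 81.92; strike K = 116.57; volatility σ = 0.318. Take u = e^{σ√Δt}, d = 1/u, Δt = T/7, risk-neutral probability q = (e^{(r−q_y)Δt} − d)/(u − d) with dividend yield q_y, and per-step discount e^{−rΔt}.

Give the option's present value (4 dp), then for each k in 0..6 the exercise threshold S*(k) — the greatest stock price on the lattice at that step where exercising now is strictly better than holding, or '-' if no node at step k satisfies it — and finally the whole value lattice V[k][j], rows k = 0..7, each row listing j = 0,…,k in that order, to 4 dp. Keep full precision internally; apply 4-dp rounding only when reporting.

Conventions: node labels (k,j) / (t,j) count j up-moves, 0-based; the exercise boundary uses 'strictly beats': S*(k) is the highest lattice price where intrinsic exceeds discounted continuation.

price = 35.8310
boundary = - 70.5825 60.8140 70.5825 81.9200 70.5825 81.9200
tree:
35.8310
45.9875 25.9373
55.7560 35.1845 16.7264
64.1725 45.9875 24.5722 8.7510
71.4242 55.7560 34.6500 14.4219 2.8853
77.6723 64.1725 45.9875 22.9538 5.6348 0.0000
83.0556 71.4242 55.7560 34.6500 11.0045 0.0000 0.0000
87.6939 77.6723 64.1725 45.9875 21.4913 0.0000 0.0000 0.0000

Δt=0.21943, u=1.16063, d=0.86160, q=0.48049, disc=e^(-rΔt)=0.98562
k=7 terminal: V=max(K-S,0) → 87.6939 77.6723 64.1725 45.9875 21.4913 0.0000 0.0000 0.0000
k=6: j=0 S=33.5144 intr=83.0556 cont=81.6870 V=83.0556[EX]; j=1 S=45.1458 intr=71.4242 cont=70.1623 V=71.4242[EX]; j=2 S=60.8140 intr=55.7560 cont=54.6378 V=55.7560[EX]; j=3 S=81.9200 intr=34.6500 cont=33.7255 V=34.6500[EX]; j=4 S=110.3510 intr=6.2190 cont=11.0045 V=11.0045[hold]; j=5 S=148.6491 intr=0.0000 cont=0.0000 V=0.0000[hold]; j=6 S=200.2390 intr=0.0000 cont=0.0000 V=0.0000[hold]  S*(6)=81.9200
k=5: j=0 S=38.8977 intr=77.6723 cont=76.3531 V=77.6723[EX]; j=1 S=52.3975 intr=64.1725 cont=62.9771 V=64.1725[EX]; j=2 S=70.5825 intr=45.9875 cont=44.9590 V=45.9875[EX]; j=3 S=95.0787 intr=21.4913 cont=22.9538 V=22.9538[hold]; j=4 S=128.0764 intr=0.0000 cont=5.6348 V=5.6348[hold]; j=5 S=172.5264 intr=0.0000 cont=0.0000 V=0.0000[hold]  S*(5)=70.5825
k=4: j=0 S=45.1458 intr=71.4242 cont=70.1623 V=71.4242[EX]; j=1 S=60.8140 intr=55.7560 cont=54.6378 V=55.7560[EX]; j=2 S=81.9200 intr=34.6500 cont=34.4181 V=34.6500[EX]; j=3 S=110.3510 intr=6.2190 cont=14.4219 V=14.4219[hold]; j=4 S=148.6491 intr=0.0000 cont=2.8853 V=2.8853[hold]  S*(4)=81.9200
k=3: j=0 S=52.3975 intr=64.1725 cont=62.9771 V=64.1725[EX]; j=1 S=70.5825 intr=45.9875 cont=44.9590 V=45.9875[EX]; j=2 S=95.0787 intr=21.4913 cont=24.5722 V=24.5722[hold]; j=3 S=128.0764 intr=0.0000 cont=8.7510 V=8.7510[hold]  S*(3)=70.5825
k=2: j=0 S=60.8140 intr=55.7560 cont=54.6378 V=55.7560[EX]; j=1 S=81.9200 intr=34.6500 cont=35.1845 V=35.1845[hold]; j=2 S=110.3510 intr=6.2190 cont=16.7264 V=16.7264[hold]  S*(2)=60.8140
k=1: j=0 S=70.5825 intr=45.9875 cont=45.2121 V=45.9875[EX]; j=1 S=95.0787 intr=21.4913 cont=25.9373 V=25.9373[hold]  S*(1)=70.5825
k=0: j=0 S=81.9200 intr=34.6500 cont=35.8310 V=35.8310[hold]  S*(0)=-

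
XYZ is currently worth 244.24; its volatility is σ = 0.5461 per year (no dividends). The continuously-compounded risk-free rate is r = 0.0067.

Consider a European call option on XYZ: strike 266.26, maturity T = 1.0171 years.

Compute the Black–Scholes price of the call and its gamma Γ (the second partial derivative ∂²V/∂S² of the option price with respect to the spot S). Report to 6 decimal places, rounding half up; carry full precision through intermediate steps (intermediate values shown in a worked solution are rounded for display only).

σ√T = 0.5461·√1.0171 = 0.550749
d₁ = (ln(S/K) + (r+σ²/2)T) / (σ√T) = (ln(244.24/266.26) + (0.0067+0.5461²/2)·1.0171) / 0.550749 = (-0.086322 + 0.158477) / 0.550749 = 0.131013
d₂ = d₁ − σ√T = 0.131013 − 0.550749 = -0.419737
e^{−rT} = 0.993209
N(d₁) = 0.552117,  N(d₂) = 0.337339
Call price V = S·N(d₁) − K·e^{−rT}·N(d₂) = 134.849131 − 89.209842 = 45.639289
φ(d₁) = (1/√(2π))·e^{−d₁²/2} = 0.395533
Γ = φ(d₁) / (S·σ·√T) = 0.002940

price = 45.639289
Γ = 0.002940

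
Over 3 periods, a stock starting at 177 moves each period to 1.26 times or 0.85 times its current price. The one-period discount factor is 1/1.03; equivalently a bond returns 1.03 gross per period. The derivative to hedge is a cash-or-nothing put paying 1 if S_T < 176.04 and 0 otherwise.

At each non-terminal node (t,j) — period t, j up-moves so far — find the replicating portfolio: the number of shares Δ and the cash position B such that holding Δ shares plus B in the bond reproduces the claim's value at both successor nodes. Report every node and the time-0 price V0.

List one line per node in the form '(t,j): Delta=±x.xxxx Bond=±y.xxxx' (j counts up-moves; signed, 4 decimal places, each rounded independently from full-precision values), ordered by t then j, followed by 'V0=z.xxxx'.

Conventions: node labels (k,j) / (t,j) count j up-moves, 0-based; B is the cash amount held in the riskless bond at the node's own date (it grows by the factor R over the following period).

No-arbitrage ⇒ martingale measure with p* = (R−d)/(u−d) = 0.4390.
Terminal payoffs: V(3,0)=1.0000, V(3,1)=1.0000, V(3,2)=0.0000, V(3,3)=0.0000
Node (2,0) S=127.8825: V=(p*·1.0000+(1−p*)·1.0000)/1.03=0.9709; Δ=(1.0000−1.0000)/(161.1319−108.7001)=0.0000; B=V−Δ·S=0.9709
Node (2,1) S=189.5670: V=(p*·0.0000+(1−p*)·1.0000)/1.03=0.5446; Δ=(0.0000−1.0000)/(238.8544−161.1319)=-0.0129; B=V−Δ·S=2.9837
Node (2,2) S=281.0052: V=(p*·0.0000+(1−p*)·0.0000)/1.03=0.0000; Δ=(0.0000−0.0000)/(354.0666−238.8544)=0.0000; B=V−Δ·S=0.0000
Node (1,0) S=150.4500: V=(p*·0.5446+(1−p*)·0.9709)/1.03=0.7609; Δ=(0.5446−0.9709)/(189.5670−127.8825)=-0.0069; B=V−Δ·S=1.8005
Node (1,1) S=223.0200: V=(p*·0.0000+(1−p*)·0.5446)/1.03=0.2966; Δ=(0.0000−0.5446)/(281.0052−189.5670)=-0.0060; B=V−Δ·S=1.6250
Node (0,0) S=177.0000: V=(p*·0.2966+(1−p*)·0.7609)/1.03=0.5409; Δ=(0.2966−0.7609)/(223.0200−150.4500)=-0.0064; B=V−Δ·S=1.6733
As a check, the time-0 holding Δ(0,0)·S0 + B(0,0) comes to 0.5409 — exactly V0.

(0,0): Delta=-0.0064 Bond=1.6733
(1,0): Delta=-0.0069 Bond=1.8005
(1,1): Delta=-0.0060 Bond=1.6250
(2,0): Delta=0.0000 Bond=0.9709
(2,1): Delta=-0.0129 Bond=2.9837
(2,2): Delta=0.0000 Bond=0.0000
V0=0.5409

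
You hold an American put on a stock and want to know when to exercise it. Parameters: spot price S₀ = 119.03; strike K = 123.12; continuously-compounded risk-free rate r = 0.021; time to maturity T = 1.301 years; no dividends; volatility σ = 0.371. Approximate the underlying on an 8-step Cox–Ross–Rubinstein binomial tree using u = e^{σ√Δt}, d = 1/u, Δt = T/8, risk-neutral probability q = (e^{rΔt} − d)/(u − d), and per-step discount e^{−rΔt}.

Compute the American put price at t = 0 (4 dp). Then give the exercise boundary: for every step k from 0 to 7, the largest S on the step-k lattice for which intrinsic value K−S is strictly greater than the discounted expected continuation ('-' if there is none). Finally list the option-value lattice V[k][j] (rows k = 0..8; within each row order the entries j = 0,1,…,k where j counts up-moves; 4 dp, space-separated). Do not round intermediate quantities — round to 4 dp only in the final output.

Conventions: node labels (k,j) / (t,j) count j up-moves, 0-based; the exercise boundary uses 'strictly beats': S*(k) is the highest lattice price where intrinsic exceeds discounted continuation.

Δt=0.16262  u=1.16138  d=0.86104  q=0.47406  discount=0.99659
step 8 (expiry): payoffs max(K−S,0) = 87.1575 74.6133 57.6936 34.8720 4.0900 0.0000 0.0000 0.0000 0.0000
step 7: (k=7,j=0): S=41.7663, K−S=81.3537, hold=80.9340 ⇒ V=81.3537 exercise | (k=7,j=1): S=56.3349, K−S=66.7851, hold=66.3654 ⇒ V=66.7851 exercise | (k=7,j=2): S=75.9852, K−S=47.1348, hold=46.7151 ⇒ V=47.1348 exercise | (k=7,j=3): S=102.4898, K−S=20.6302, hold=20.2105 ⇒ V=20.6302 exercise | (k=7,j=4): S=138.2395, K−S=0.0000, hold=2.1438 ⇒ V=2.1438 continue | (k=7,j=5): S=186.4593, K−S=0.0000, hold=0.0000 ⇒ V=0.0000 continue | (k=7,j=6): S=251.4986, K−S=0.0000, hold=0.0000 ⇒ V=0.0000 continue | (k=7,j=7): S=339.2246, K−S=0.0000, hold=0.0000 ⇒ V=0.0000 continue  boundary S*=102.4898
step 6: (k=6,j=0): S=48.5067, K−S=74.6133, hold=74.1936 ⇒ V=74.6133 exercise | (k=6,j=1): S=65.4264, K−S=57.6936, hold=57.2738 ⇒ V=57.6936 exercise | (k=6,j=2): S=88.2480, K−S=34.8720, hold=34.4523 ⇒ V=34.8720 exercise | (k=6,j=3): S=119.0300, K−S=4.0900, hold=11.8261 ⇒ V=11.8261 continue | (k=6,j=4): S=160.5492, K−S=0.0000, hold=1.1237 ⇒ V=1.1237 continue | (k=6,j=5): S=216.5508, K−S=0.0000, hold=0.0000 ⇒ V=0.0000 continue | (k=6,j=6): S=292.0865, K−S=0.0000, hold=0.0000 ⇒ V=0.0000 continue  boundary S*=88.2480
step 5: (k=5,j=0): S=56.3349, K−S=66.7851, hold=66.3654 ⇒ V=66.7851 exercise | (k=5,j=1): S=75.9852, K−S=47.1348, hold=46.7151 ⇒ V=47.1348 exercise | (k=5,j=2): S=102.4898, K−S=20.6302, hold=23.8653 ⇒ V=23.8653 continue | (k=5,j=3): S=138.2395, K−S=0.0000, hold=6.7295 ⇒ V=6.7295 continue | (k=5,j=4): S=186.4593, K−S=0.0000, hold=0.5890 ⇒ V=0.5890 continue | (k=5,j=5): S=251.4986, K−S=0.0000, hold=0.0000 ⇒ V=0.0000 continue  boundary S*=75.9852
step 4: (k=4,j=0): S=65.4264, K−S=57.6936, hold=57.2738 ⇒ V=57.6936 exercise | (k=4,j=1): S=88.2480, K−S=34.8720, hold=35.9807 ⇒ V=35.9807 continue | (k=4,j=2): S=119.0300, K−S=4.0900, hold=15.6883 ⇒ V=15.6883 continue | (k=4,j=3): S=160.5492, K−S=0.0000, hold=3.8055 ⇒ V=3.8055 continue | (k=4,j=4): S=216.5508, K−S=0.0000, hold=0.3087 ⇒ V=0.3087 continue  boundary S*=65.4264
step 3: (k=3,j=0): S=75.9852, K−S=47.1348, hold=47.2388 ⇒ V=47.2388 continue | (k=3,j=1): S=102.4898, K−S=20.6302, hold=26.2711 ⇒ V=26.2711 continue | (k=3,j=2): S=138.2395, K−S=0.0000, hold=10.0209 ⇒ V=10.0209 continue | (k=3,j=3): S=186.4593, K−S=0.0000, hold=2.1405 ⇒ V=2.1405 continue  boundary S*=-
step 2: (k=2,j=0): S=88.2480, K−S=34.8720, hold=37.1718 ⇒ V=37.1718 continue | (k=2,j=1): S=119.0300, K−S=4.0900, hold=18.5043 ⇒ V=18.5043 continue | (k=2,j=2): S=160.5492, K−S=0.0000, hold=6.2637 ⇒ V=6.2637 continue  boundary S*=-
step 1: (k=1,j=0): S=102.4898, K−S=20.6302, hold=28.2258 ⇒ V=28.2258 continue | (k=1,j=1): S=138.2395, K−S=0.0000, hold=12.6583 ⇒ V=12.6583 continue  boundary S*=-
step 0: (k=0,j=0): S=119.0300, K−S=4.0900, hold=20.7748 ⇒ V=20.7748 continue  boundary S*=-

price = 20.7748
boundary = - - - - 65.4264 75.9852 88.2480 102.4898
tree:
20.7748
28.2258 12.6583
37.1718 18.5043 6.2637
47.2388 26.2711 10.0209 2.1405
57.6936 35.9807 15.6883 3.8055 0.3087
66.7851 47.1348 23.8653 6.7295 0.5890 0.0000
74.6133 57.6936 34.8720 11.8261 1.1237 0.0000 0.0000
81.3537 66.7851 47.1348 20.6302 2.1438 0.0000 0.0000 0.0000
87.1575 74.6133 57.6936 34.8720 4.0900 0.0000 0.0000 0.0000 0.0000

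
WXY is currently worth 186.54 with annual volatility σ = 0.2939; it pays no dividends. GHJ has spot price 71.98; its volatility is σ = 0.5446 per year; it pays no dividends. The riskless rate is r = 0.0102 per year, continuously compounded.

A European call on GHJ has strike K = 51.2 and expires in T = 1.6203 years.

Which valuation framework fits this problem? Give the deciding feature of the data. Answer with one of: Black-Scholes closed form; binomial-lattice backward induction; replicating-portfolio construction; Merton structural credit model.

framework: Black-Scholes closed form

Key observation: a European claim on GHJ (strike 51.2) — a lognormal (GBM) underlying with constant rate and volatility — has an exact closed-form value; no lattice or capital structure is involved.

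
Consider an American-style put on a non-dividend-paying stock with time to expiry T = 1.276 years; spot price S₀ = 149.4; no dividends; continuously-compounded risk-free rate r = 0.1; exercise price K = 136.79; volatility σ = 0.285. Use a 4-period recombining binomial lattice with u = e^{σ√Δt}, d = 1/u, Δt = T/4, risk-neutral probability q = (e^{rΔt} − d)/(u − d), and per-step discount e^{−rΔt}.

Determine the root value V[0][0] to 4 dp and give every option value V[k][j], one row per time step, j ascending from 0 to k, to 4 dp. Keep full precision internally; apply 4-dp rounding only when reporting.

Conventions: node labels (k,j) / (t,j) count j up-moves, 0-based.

params: Δt=0.31900 u=1.17465 d=0.85132 q=0.56010 e^(-rΔt)=0.96860
t_4 payoffs: 58.3170 28.5132 0.0000 0.0000 0.0000
k=3: node(3,0) S=92.1781 payoff=44.6119 vs cont=40.3172 → 44.6119 [stop]  node(3,1) S=127.1871 payoff=9.6029 vs cont=12.1493 → 12.1493 [wait]  node(3,2) S=175.4924 payoff=0.0000 vs cont=0.0000 → 0.0000 [wait]  node(3,3) S=242.1439 payoff=0.0000 vs cont=0.0000 → 0.0000 [wait]
k=2: node(2,0) S=108.2768 payoff=28.5132 vs cont=25.5999 → 28.5132 [stop]  node(2,1) S=149.4000 payoff=0.0000 vs cont=5.1767 → 5.1767 [wait]  node(2,2) S=206.1417 payoff=0.0000 vs cont=0.0000 → 0.0000 [wait]
k=1: node(1,0) S=127.1871 payoff=9.6029 vs cont=14.9577 → 14.9577 [wait]  node(1,1) S=175.4924 payoff=0.0000 vs cont=2.2058 → 2.2058 [wait]
k=0: node(0,0) S=149.4000 payoff=0.0000 vs cont=7.5700 → 7.5700 [wait]

price = 7.5700
tree:
7.5700
14.9577 2.2058
28.5132 5.1767 0.0000
44.6119 12.1493 0.0000 0.0000
58.3170 28.5132 0.0000 0.0000 0.0000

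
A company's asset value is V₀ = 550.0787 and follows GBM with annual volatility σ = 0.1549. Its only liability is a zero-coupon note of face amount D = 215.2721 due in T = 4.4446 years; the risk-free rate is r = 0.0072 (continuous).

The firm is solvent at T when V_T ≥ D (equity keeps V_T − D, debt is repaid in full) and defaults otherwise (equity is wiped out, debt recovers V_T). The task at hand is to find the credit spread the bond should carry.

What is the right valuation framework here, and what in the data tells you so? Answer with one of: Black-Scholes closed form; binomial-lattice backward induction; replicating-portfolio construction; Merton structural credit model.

framework: Merton structural credit model

Key observation: with the firm-asset dynamics (V₀ = 550.0787) and a single zero-coupon liability of face 215.2721 given, debt value, spread, and default probability all derive from the option view of the balance sheet.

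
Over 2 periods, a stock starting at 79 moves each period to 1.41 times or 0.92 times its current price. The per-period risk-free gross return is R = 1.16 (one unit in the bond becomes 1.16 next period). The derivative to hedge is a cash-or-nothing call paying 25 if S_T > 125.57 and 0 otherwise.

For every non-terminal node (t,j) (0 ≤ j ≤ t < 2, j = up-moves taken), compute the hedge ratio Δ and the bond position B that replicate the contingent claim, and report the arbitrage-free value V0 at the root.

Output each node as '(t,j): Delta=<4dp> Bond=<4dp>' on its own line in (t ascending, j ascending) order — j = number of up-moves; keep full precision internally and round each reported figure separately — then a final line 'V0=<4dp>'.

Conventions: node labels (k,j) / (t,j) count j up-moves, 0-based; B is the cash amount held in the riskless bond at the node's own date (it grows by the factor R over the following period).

(0,0): Delta=0.2727 Bond=-17.0856
(1,0): Delta=0.0000 Bond=0.0000
(1,1): Delta=0.4580 Bond=-40.4645
V0=4.4571

Under the risk-neutral measure, an up-move has probability p* = (R−d)/(u−d) = 0.4898 and values discount at R = 1.16.
Terminal payoffs: V(2,0)=0.0000, V(2,1)=0.0000, V(2,2)=25.0000
(1,0): S=72.6800. Δ = (V_up−V_dn)/(S_up−S_dn) = (0.0000−0.0000)/(102.4788−66.8656) = 0.0000. V = [p*·0.0000 + (1−p*)·0.0000]/1.16 = 0.0000. B = V − Δ·S = 0.0000.
(1,1): S=111.3900. Δ = (V_up−V_dn)/(S_up−S_dn) = (25.0000−0.0000)/(157.0599−102.4788) = 0.4580. V = [p*·25.0000 + (1−p*)·0.0000]/1.16 = 10.5559. B = V − Δ·S = -40.4645.
(0,0): S=79.0000. Δ = (V_up−V_dn)/(S_up−S_dn) = (10.5559−0.0000)/(111.3900−72.6800) = 0.2727. V = [p*·10.5559 + (1−p*)·0.0000]/1.16 = 4.4571. B = V − Δ·S = -17.0856.
As a check, the time-0 holding Δ(0,0)·S0 + B(0,0) comes to 4.4571 — exactly V0.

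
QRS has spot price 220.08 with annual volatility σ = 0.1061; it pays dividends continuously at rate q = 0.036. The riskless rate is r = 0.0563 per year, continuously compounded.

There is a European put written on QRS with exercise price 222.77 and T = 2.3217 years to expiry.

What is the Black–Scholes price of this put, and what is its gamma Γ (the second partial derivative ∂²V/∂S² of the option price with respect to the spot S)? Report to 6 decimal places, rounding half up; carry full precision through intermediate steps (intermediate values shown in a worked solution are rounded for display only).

price = 9.636326
Γ = 0.009868

σ√T = 0.1061·√2.3217 = 0.161666
d₁ = (ln(S/K) + (r−q+σ²/2)T) / (σ√T) = (ln(220.08/222.77) + (0.0563−0.036+0.1061²/2)·2.3217) / 0.161666 = (-0.012149 + 0.060198) / 0.161666 = 0.297216
d₂ = d₁ − σ√T = 0.297216 − 0.161666 = 0.135550
e^{−rT} = 0.877471
e^{−qT} = 0.919816
N(−d₁) = 0.383151,  N(−d₂) = 0.446088
Put price V = K·e^{−rT}·N(−d₂) − S·e^{−qT}·N(−d₁) = 87.198758 − 77.562432 = 9.636326
φ(d₁) = (1/√(2π))·e^{−d₁²/2} = 0.381705
Γ = e^{−qT}·φ(d₁) / (S·σ·√T) = 0.009868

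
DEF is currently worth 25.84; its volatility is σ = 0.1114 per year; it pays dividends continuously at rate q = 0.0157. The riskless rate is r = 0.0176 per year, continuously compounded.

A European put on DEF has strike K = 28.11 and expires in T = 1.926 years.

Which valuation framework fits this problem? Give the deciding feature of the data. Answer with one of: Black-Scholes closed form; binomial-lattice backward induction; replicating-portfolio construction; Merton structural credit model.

Key observation: with DEF following a GBM at constant σ and r, the European put struck at 28.11 prices in closed form — nothing here needs a stepwise model or a balance sheet.

framework: Black-Scholes closed form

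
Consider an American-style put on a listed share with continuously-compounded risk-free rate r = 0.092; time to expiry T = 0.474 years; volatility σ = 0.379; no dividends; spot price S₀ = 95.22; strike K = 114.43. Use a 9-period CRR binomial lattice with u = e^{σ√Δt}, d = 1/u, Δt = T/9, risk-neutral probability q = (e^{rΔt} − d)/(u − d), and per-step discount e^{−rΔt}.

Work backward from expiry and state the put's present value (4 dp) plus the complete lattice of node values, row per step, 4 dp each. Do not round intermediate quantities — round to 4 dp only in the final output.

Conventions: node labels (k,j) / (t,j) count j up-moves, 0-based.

price = 20.8946
tree:
20.8946
27.2182 14.9253
34.4133 20.4593 9.6690
41.0789 27.1420 14.1355 5.4039
47.1892 34.4133 19.9734 8.5753 2.3615
52.7905 41.0789 27.1420 13.1707 4.1739 0.6159
57.9252 47.1892 34.4133 19.4110 7.2086 1.2532 0.0000
62.6322 52.7905 41.0789 27.1420 12.0543 2.5499 0.0000 0.0000
66.9471 57.9252 47.1892 34.4133 19.2100 5.1884 0.0000 0.0000 0.0000
70.9025 62.6322 52.7905 41.0789 27.1420 10.5572 0.0000 0.0000 0.0000 0.0000

params: Δt=0.05267 u=1.09087 d=0.91670 q=0.50616 e^(-rΔt)=0.99517
t_9 payoffs: 70.9025 62.6322 52.7905 41.0789 27.1420 10.5572 0.0000 0.0000 0.0000 0.0000
k=8: node(8,0) S=47.4829 payoff=66.9471 vs cont=66.3940 → 66.9471 [stop]  node(8,1) S=56.5048 payoff=57.9252 vs cont=57.3721 → 57.9252 [stop]  node(8,2) S=67.2408 payoff=47.1892 vs cont=46.6361 → 47.1892 [stop]  node(8,3) S=80.0167 payoff=34.4133 vs cont=33.8602 → 34.4133 [stop]  node(8,4) S=95.2200 payoff=19.2100 vs cont=18.6569 → 19.2100 [stop]  node(8,5) S=113.3120 payoff=1.1180 vs cont=5.1884 → 5.1884 [wait]  node(8,6) S=134.8415 payoff=0.0000 vs cont=0.0000 → 0.0000 [wait]  node(8,7) S=160.4617 payoff=0.0000 vs cont=0.0000 → 0.0000 [wait]  node(8,8) S=190.9498 payoff=0.0000 vs cont=0.0000 → 0.0000 [wait]
k=7: node(7,0) S=51.7978 payoff=62.6322 vs cont=62.0791 → 62.6322 [stop]  node(7,1) S=61.6395 payoff=52.7905 vs cont=52.2374 → 52.7905 [stop]  node(7,2) S=73.3511 payoff=41.0789 vs cont=40.5258 → 41.0789 [stop]  node(7,3) S=87.2880 payoff=27.1420 vs cont=26.5889 → 27.1420 [stop]  node(7,4) S=103.8728 payoff=10.5572 vs cont=12.0543 → 12.0543 [wait]  node(7,5) S=123.6089 payoff=0.0000 vs cont=2.5499 → 2.5499 [wait]  node(7,6) S=147.0949 payoff=0.0000 vs cont=0.0000 → 0.0000 [wait]  node(7,7) S=175.0432 payoff=0.0000 vs cont=0.0000 → 0.0000 [wait]
k=6: node(6,0) S=56.5048 payoff=57.9252 vs cont=57.3721 → 57.9252 [stop]  node(6,1) S=67.2408 payoff=47.1892 vs cont=46.6361 → 47.1892 [stop]  node(6,2) S=80.0167 payoff=34.4133 vs cont=33.8602 → 34.4133 [stop]  node(6,3) S=95.2200 payoff=19.2100 vs cont=19.4110 → 19.4110 [wait]  node(6,4) S=113.3120 payoff=1.1180 vs cont=7.2086 → 7.2086 [wait]  node(6,5) S=134.8415 payoff=0.0000 vs cont=1.2532 → 1.2532 [wait]  node(6,6) S=160.4617 payoff=0.0000 vs cont=0.0000 → 0.0000 [wait]
k=5: node(5,0) S=61.6395 payoff=52.7905 vs cont=52.2374 → 52.7905 [stop]  node(5,1) S=73.3511 payoff=41.0789 vs cont=40.5258 → 41.0789 [stop]  node(5,2) S=87.2880 payoff=27.1420 vs cont=26.6902 → 27.1420 [stop]  node(5,3) S=103.8728 payoff=10.5572 vs cont=13.1707 → 13.1707 [wait]  node(5,4) S=123.6089 payoff=0.0000 vs cont=4.1739 → 4.1739 [wait]  node(5,5) S=147.0949 payoff=0.0000 vs cont=0.6159 → 0.6159 [wait]
k=4: node(4,0) S=67.2408 payoff=47.1892 vs cont=46.6361 → 47.1892 [stop]  node(4,1) S=80.0167 payoff=34.4133 vs cont=33.8602 → 34.4133 [stop]  node(4,2) S=95.2200 payoff=19.2100 vs cont=19.9734 → 19.9734 [wait]  node(4,3) S=113.3120 payoff=1.1180 vs cont=8.5753 → 8.5753 [wait]  node(4,4) S=134.8415 payoff=0.0000 vs cont=2.3615 → 2.3615 [wait]
k=3: node(3,0) S=73.3511 payoff=41.0789 vs cont=40.5258 → 41.0789 [stop]  node(3,1) S=87.2880 payoff=27.1420 vs cont=26.9735 → 27.1420 [stop]  node(3,2) S=103.8728 payoff=10.5572 vs cont=14.1355 → 14.1355 [wait]  node(3,3) S=123.6089 payoff=0.0000 vs cont=5.4039 → 5.4039 [wait]
k=2: node(2,0) S=80.0167 payoff=34.4133 vs cont=33.8602 → 34.4133 [stop]  node(2,1) S=95.2200 payoff=19.2100 vs cont=20.4593 → 20.4593 [wait]  node(2,2) S=113.3120 payoff=1.1180 vs cont=9.6690 → 9.6690 [wait]
k=1: node(1,0) S=87.2880 payoff=27.1420 vs cont=27.2182 → 27.2182 [wait]  node(1,1) S=103.8728 payoff=10.5572 vs cont=14.9253 → 14.9253 [wait]
k=0: node(0,0) S=95.2200 payoff=19.2100 vs cont=20.8946 → 20.8946 [wait]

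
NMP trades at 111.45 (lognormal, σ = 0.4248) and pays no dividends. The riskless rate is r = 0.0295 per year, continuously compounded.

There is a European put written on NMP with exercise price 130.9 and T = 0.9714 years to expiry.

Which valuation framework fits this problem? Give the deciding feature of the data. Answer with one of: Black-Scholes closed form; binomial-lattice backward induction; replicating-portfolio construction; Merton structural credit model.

Key observation: a European-exercise option on NMP struck at 130.9 — a GBM underlying with constant parameters — admits an analytic price: the data contain no early exercise, no discrete tree, no debt structure.

framework: Black-Scholes closed form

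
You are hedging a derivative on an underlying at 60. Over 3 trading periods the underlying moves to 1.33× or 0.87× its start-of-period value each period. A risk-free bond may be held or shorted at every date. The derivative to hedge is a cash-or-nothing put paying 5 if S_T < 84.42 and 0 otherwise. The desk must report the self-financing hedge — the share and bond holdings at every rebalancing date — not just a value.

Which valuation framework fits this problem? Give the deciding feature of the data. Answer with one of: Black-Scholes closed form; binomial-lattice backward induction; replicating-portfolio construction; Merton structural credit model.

Key observation: the mandate to exhibit the hedge at every date and state singles out the replicating-portfolio construction on the 3-period tree with factors 1.33 and 0.87 from 60.

framework: replicating-portfolio construction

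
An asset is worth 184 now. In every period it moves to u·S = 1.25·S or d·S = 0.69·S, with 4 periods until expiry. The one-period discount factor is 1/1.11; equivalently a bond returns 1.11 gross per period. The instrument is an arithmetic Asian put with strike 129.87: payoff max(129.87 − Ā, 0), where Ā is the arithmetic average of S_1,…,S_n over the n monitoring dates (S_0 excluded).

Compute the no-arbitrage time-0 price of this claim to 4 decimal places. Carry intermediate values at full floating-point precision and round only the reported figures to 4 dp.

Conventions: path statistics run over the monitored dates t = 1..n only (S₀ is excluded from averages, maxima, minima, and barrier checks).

Risk-neutral up-probability p* = (R−d)/(u−d) = (1.11−0.69)/(1.25−0.69) = 0.7500; the claim prices as the p*-weighted sum of path payoffs discounted by R^4.
Enumerate all 2^4 = 16 price paths (U = up ×1.25, D = down ×0.69); each path with k up-moves has probability p*^k·(1−p*)^(4−k).
DDDD: Ā=79.1789, payoff=50.6911, prob=0.003906
UDDD: Ā=143.4400, payoff=0.0000, prob=0.011719
DUDD: Ā=117.6800, payoff=12.1900, prob=0.011719
UUDD: Ā=213.1884, payoff=0.0000, prob=0.035156
DDUD: Ā=99.9056, payoff=29.9644, prob=0.011719
UDUD: Ā=180.9884, payoff=0.0000, prob=0.035156
DUUD: Ā=155.2284, payoff=0.0000, prob=0.035156
UUUD: Ā=281.2109, payoff=0.0000, prob=0.105469
DDDU: Ā=87.6413, payoff=42.2287, prob=0.011719
UDDU: Ā=158.7704, payoff=0.0000, prob=0.035156
DUDU: Ā=133.0104, payoff=0.0000, prob=0.035156
UUDU: Ā=240.9609, payoff=0.0000, prob=0.105469
DDUU: Ā=115.2360, payoff=14.6340, prob=0.035156
UDUU: Ā=208.7609, payoff=0.0000, prob=0.105469
DUUU: Ā=183.0009, payoff=0.0000, prob=0.105469
UUUU: Ā=331.5234, payoff=0.0000, prob=0.316406
Price = Σ prob·payoff / R^4 = 1.701352 / 1.518070 = 1.1207

price = 1.1207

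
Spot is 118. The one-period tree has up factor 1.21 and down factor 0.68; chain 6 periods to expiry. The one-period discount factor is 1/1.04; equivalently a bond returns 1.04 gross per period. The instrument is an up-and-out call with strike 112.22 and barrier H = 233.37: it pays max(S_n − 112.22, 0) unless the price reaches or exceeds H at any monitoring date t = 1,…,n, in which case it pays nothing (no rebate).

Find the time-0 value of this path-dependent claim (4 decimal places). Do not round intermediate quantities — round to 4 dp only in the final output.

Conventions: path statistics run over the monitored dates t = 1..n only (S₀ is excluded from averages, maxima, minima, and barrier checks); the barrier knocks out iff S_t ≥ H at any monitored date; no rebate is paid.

price = 15.2091

No-arbitrage gives p* = (R−d)/(u−d) = 0.6792: enumerate every path, weight its payoff by its p*-probability, and discount by R^6.
Enumerate all 2^6 = 64 price paths (U = up ×1.21, D = down ×0.68); each path with k up-moves has probability p*^k·(1−p*)^(6−k).
DDDDDD: M=80.2400, payoff=0.0000, prob=0.001089
UDDDDD: M=142.7800, payoff=0.0000, prob=0.002306
DUDDDD: M=97.0904, payoff=0.0000, prob=0.002306
UUDDDD: M=172.7638, payoff=0.0000, prob=0.004884
DDUDDD: M=80.2400, payoff=0.0000, prob=0.002306
UDUDDD: M=142.7800, payoff=0.0000, prob=0.004884
DUUDDD: M=117.4794, payoff=0.0000, prob=0.004884
UUUDDD: M=209.0442, payoff=0.0000, prob=0.010342
DDDUDD: M=80.2400, payoff=0.0000, prob=0.002306
UDDUDD: M=142.7800, payoff=0.0000, prob=0.004884
DUDUDD: M=97.0904, payoff=0.0000, prob=0.004884
UUDUDD: M=172.7638, payoff=0.0000, prob=0.010342
DDUUDD: M=80.2400, payoff=0.0000, prob=0.004884
UDUUDD: M=142.7800, payoff=0.0000, prob=0.010342
DUUUDD: M=142.1501, payoff=0.0000, prob=0.010342
UUUUDD: M=252.9435, payoff=0.0000, prob=0.021900
DDDDUD: M=80.2400, payoff=0.0000, prob=0.002306
UDDDUD: M=142.7800, payoff=0.0000, prob=0.004884
DUDDUD: M=97.0904, payoff=0.0000, prob=0.004884
UUDDUD: M=172.7638, payoff=0.0000, prob=0.010342
DDUDUD: M=80.2400, payoff=0.0000, prob=0.004884
UDUDUD: M=142.7800, payoff=0.0000, prob=0.010342
DUUDUD: M=117.4794, payoff=0.0000, prob=0.010342
UUUDUD: M=209.0442, payoff=4.7411, prob=0.021900
DDDUUD: M=80.2400, payoff=0.0000, prob=0.004884
UDDUUD: M=142.7800, payoff=0.0000, prob=0.010342
DUDUUD: M=97.0904, payoff=0.0000, prob=0.010342
UUDUUD: M=172.7638, payoff=4.7411, prob=0.021900
DDUUUD: M=96.6620, payoff=0.0000, prob=0.010342
UDUUUD: M=172.0016, payoff=4.7411, prob=0.021900
DUUUUD: M=172.0016, payoff=4.7411, prob=0.021900
UUUUUD: M=306.0616, payoff=0.0000, prob=0.046377
DDDDDU: M=80.2400, payoff=0.0000, prob=0.002306
UDDDDU: M=142.7800, payoff=0.0000, prob=0.004884
DUDDDU: M=97.0904, payoff=0.0000, prob=0.004884
UUDDDU: M=172.7638, payoff=0.0000, prob=0.010342
DDUDDU: M=80.2400, payoff=0.0000, prob=0.004884
UDUDDU: M=142.7800, payoff=0.0000, prob=0.010342
DUUDDU: M=117.4794, payoff=0.0000, prob=0.010342
UUUDDU: M=209.0442, payoff=4.7411, prob=0.021900
DDDUDU: M=80.2400, payoff=0.0000, prob=0.004884
UDDUDU: M=142.7800, payoff=0.0000, prob=0.010342
DUDUDU: M=97.0904, payoff=0.0000, prob=0.010342
UUDUDU: M=172.7638, payoff=4.7411, prob=0.021900
DDUUDU: M=80.2400, payoff=0.0000, prob=0.010342
UDUUDU: M=142.7800, payoff=4.7411, prob=0.021900
DUUUDU: M=142.1501, payoff=4.7411, prob=0.021900
UUUUDU: M=252.9435, payoff=0.0000, prob=0.046377
DDDDUU: M=80.2400, payoff=0.0000, prob=0.004884
UDDDUU: M=142.7800, payoff=0.0000, prob=0.010342
DUDDUU: M=97.0904, payoff=0.0000, prob=0.010342
UUDDUU: M=172.7638, payoff=4.7411, prob=0.021900
DDUDUU: M=80.2400, payoff=0.0000, prob=0.010342
UDUDUU: M=142.7800, payoff=4.7411, prob=0.021900
DUUDUU: M=117.4794, payoff=4.7411, prob=0.021900
UUUDUU: M=209.0442, payoff=95.9019, prob=0.046377
DDDUUU: M=80.2400, payoff=0.0000, prob=0.010342
UDDUUU: M=142.7800, payoff=4.7411, prob=0.021900
DUDUUU: M=116.9611, payoff=4.7411, prob=0.021900
UUDUUU: M=208.1219, payoff=95.9019, prob=0.046377
DDUUUU: M=116.9611, payoff=4.7411, prob=0.021900
UDUUUU: M=208.1219, payoff=95.9019, prob=0.046377
DUUUUU: M=208.1219, payoff=95.9019, prob=0.046377
UUUUUU: M=370.3345, payoff=0.0000, prob=0.098211
Price = Σ prob·payoff / R^6 = 19.244353 / 1.265319 = 15.2091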